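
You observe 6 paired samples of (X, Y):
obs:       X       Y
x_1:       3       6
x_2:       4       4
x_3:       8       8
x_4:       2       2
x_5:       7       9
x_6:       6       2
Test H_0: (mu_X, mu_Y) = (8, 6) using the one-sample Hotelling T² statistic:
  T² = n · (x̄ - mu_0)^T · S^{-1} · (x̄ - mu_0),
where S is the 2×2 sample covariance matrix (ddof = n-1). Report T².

Step 1 — sample mean vector:
  mean(X) = (3 + 4 + 8 + 2 + 7 + 6) / 6 = 30/6 = 5
  mean(Y) = (6 + 4 + 8 + 2 + 9 + 2) / 6 = 31/6 = 5.1667
  x̄ = (5, 5.1667),  deviation x̄ - mu_0 = (5, 5.1667) - (8, 6) = (-3, -0.8333).

Step 2 — sample covariance matrix, S[i,j] = (1/(n-1)) · Σ_k (x_{k,i} - mean_i) · (x_{k,j} - mean_j), divisor n-1 = 5:
  S[X,X] = ((-2)·(-2) + (-1)·(-1) + (3)·(3) + (-3)·(-3) + (2)·(2) + (1)·(1)) / 5 = 28/5 = 5.6
  S[X,Y] = ((-2)·(0.8333) + (-1)·(-1.1667) + (3)·(2.8333) + (-3)·(-3.1667) + (2)·(3.8333) + (1)·(-3.1667)) / 5 = 22/5 = 4.4
  S[Y,Y] = ((0.8333)·(0.8333) + (-1.1667)·(-1.1667) + (2.8333)·(2.8333) + (-3.1667)·(-3.1667) + (3.8333)·(3.8333) + (-3.1667)·(-3.1667)) / 5 = 44.8333/5 = 8.9667
  S = [[5.6, 4.4],
 [4.4, 8.9667]].

Step 3 — invert S. det(S) = 5.6·8.9667 - (4.4)² = 30.8533.
  S^{-1} = (1/det) · [[d, -b], [-b, a]] = [[0.2906, -0.1426],
 [-0.1426, 0.1815]].

Step 4 — quadratic form (x̄ - mu_0)^T · S^{-1} · (x̄ - mu_0):
  S^{-1} · (x̄ - mu_0) = (-0.753, 0.2766),
  (x̄ - mu_0)^T · [...] = (-3)·(-0.753) + (-0.8333)·(0.2766) = 2.0286.

Step 5 — scale by n: T² = 6 · 2.0286 = 12.1716.

T² ≈ 12.1716


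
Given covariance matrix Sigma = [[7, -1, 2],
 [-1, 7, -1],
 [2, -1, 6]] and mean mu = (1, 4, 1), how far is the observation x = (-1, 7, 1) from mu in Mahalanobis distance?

Step 1 — centre the observation: (x - mu) = (-2, 3, 0).

Step 2 — invert Sigma (cofactor / det for 3×3, or solve directly):
  Sigma^{-1} = [[0.1595, 0.0156, -0.0506],
 [0.0156, 0.1479, 0.0195],
 [-0.0506, 0.0195, 0.1868]].

Step 3 — form the quadratic (x - mu)^T · Sigma^{-1} · (x - mu):
  Sigma^{-1} · (x - mu) = (-0.2724, 0.4125, 0.1595).
  (x - mu)^T · [Sigma^{-1} · (x - mu)] = (-2)·(-0.2724) + (3)·(0.4125) + (0)·(0.1595) = 1.7821.

Step 4 — take square root: d = √(1.7821) ≈ 1.335.

d(x, mu) = √(1.7821) ≈ 1.335


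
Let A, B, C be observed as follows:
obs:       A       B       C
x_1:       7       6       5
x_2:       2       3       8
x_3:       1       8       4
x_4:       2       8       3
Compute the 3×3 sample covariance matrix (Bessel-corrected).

Step 1 — column means:
  mean(A) = (7 + 2 + 1 + 2) / 4 = 12/4 = 3
  mean(B) = (6 + 3 + 8 + 8) / 4 = 25/4 = 6.25
  mean(C) = (5 + 8 + 4 + 3) / 4 = 20/4 = 5

Step 2 — sample covariance S[i,j] = (1/(n-1)) · Σ_k (x_{k,i} - mean_i) · (x_{k,j} - mean_j), with n-1 = 3.
  S[A,A] = ((4)·(4) + (-1)·(-1) + (-2)·(-2) + (-1)·(-1)) / 3 = 22/3 = 7.3333
  S[A,B] = ((4)·(-0.25) + (-1)·(-3.25) + (-2)·(1.75) + (-1)·(1.75)) / 3 = -3/3 = -1
  S[A,C] = ((4)·(0) + (-1)·(3) + (-2)·(-1) + (-1)·(-2)) / 3 = 1/3 = 0.3333
  S[B,B] = ((-0.25)·(-0.25) + (-3.25)·(-3.25) + (1.75)·(1.75) + (1.75)·(1.75)) / 3 = 16.75/3 = 5.5833
  S[B,C] = ((-0.25)·(0) + (-3.25)·(3) + (1.75)·(-1) + (1.75)·(-2)) / 3 = -15/3 = -5
  S[C,C] = ((0)·(0) + (3)·(3) + (-1)·(-1) + (-2)·(-2)) / 3 = 14/3 = 4.6667

S is symmetric (S[j,i] = S[i,j]). Assembling:

S = [[7.3333, -1, 0.3333],
 [-1, 5.5833, -5],
 [0.3333, -5, 4.6667]]


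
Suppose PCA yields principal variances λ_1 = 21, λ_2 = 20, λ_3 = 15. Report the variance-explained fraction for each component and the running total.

Step 1 — total variance = trace(Sigma) = Σ λ_i = 21 + 20 + 15 = 56.

Step 2 — fraction explained by component i = λ_i / Σ λ:
  PC1: 21/56 = 0.375
  PC2: 20/56 = 0.3571
  PC3: 15/56 = 0.2679

Step 3 — cumulative fraction after k components = (λ_1 + ... + λ_k) / Σ λ:
  k = 1: 21/56 = 0.375
  k = 2: (21 + 20)/56 = 41/56 = 0.7321
  k = 3: (21 + 20 + 15)/56 = 56/56 = 1

Summary (fraction, with percent):

explained: PC1 0.375 (37.5%), PC2 0.3571 (35.71%), PC3 0.2679 (26.79%);  cumulative: 0.375, 0.7321, 1


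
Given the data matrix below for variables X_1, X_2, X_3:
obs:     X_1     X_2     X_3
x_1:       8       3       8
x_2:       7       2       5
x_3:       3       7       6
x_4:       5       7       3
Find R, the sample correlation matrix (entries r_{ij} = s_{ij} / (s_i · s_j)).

Step 1 — column means:
  mean(X_1) = (8 + 7 + 3 + 5) / 4 = 23/4 = 5.75
  mean(X_2) = (3 + 2 + 7 + 7) / 4 = 19/4 = 4.75
  mean(X_3) = (8 + 5 + 6 + 3) / 4 = 22/4 = 5.5

Step 2 — sample variances and covariances s[i,j] = (1/(n-1)) · Σ_k (x_{k,i} - mean_i) · (x_{k,j} - mean_j), with n-1 = 3:
  s[X_1,X_1] = ((2.25)·(2.25) + (1.25)·(1.25) + (-2.75)·(-2.75) + (-0.75)·(-0.75)) / 3 = 14.75/3 = 4.9167
  s[X_1,X_2] = ((2.25)·(-1.75) + (1.25)·(-2.75) + (-2.75)·(2.25) + (-0.75)·(2.25)) / 3 = -15.25/3 = -5.0833
  s[X_1,X_3] = ((2.25)·(2.5) + (1.25)·(-0.5) + (-2.75)·(0.5) + (-0.75)·(-2.5)) / 3 = 5.5/3 = 1.8333
  s[X_2,X_2] = ((-1.75)·(-1.75) + (-2.75)·(-2.75) + (2.25)·(2.25) + (2.25)·(2.25)) / 3 = 20.75/3 = 6.9167
  s[X_2,X_3] = ((-1.75)·(2.5) + (-2.75)·(-0.5) + (2.25)·(0.5) + (2.25)·(-2.5)) / 3 = -7.5/3 = -2.5
  s[X_3,X_3] = ((2.5)·(2.5) + (-0.5)·(-0.5) + (0.5)·(0.5) + (-2.5)·(-2.5)) / 3 = 13/3 = 4.3333
  Sample standard deviations s_i = √(s[i,i]):
  s(X_1) = √(4.9167) = 2.2174
  s(X_2) = √(6.9167) = 2.63
  s(X_3) = √(4.3333) = 2.0817

Step 3 — r_{ij} = s_{ij} / (s_i · s_j):
  r[X_1,X_1] = 1 (diagonal).
  r[X_1,X_2] = -5.0833 / (2.2174 · 2.63) = -5.0833 / 5.8315 = -0.8717
  r[X_1,X_3] = 1.8333 / (2.2174 · 2.0817) = 1.8333 / 4.6158 = 0.3972
  r[X_2,X_2] = 1 (diagonal).
  r[X_2,X_3] = -2.5 / (2.63 · 2.0817) = -2.5 / 5.4747 = -0.4566
  r[X_3,X_3] = 1 (diagonal).

R is symmetric with unit diagonal. Assembling:

R = [[1, -0.8717, 0.3972],
 [-0.8717, 1, -0.4566],
 [0.3972, -0.4566, 1]]


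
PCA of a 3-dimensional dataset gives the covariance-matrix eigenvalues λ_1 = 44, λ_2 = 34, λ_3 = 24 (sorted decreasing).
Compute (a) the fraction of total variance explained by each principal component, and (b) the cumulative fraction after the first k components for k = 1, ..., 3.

Step 1 — total variance = trace(Sigma) = Σ λ_i = 44 + 34 + 24 = 102.

Step 2 — fraction explained by component i = λ_i / Σ λ:
  PC1: 44/102 = 0.4314
  PC2: 34/102 = 0.3333
  PC3: 24/102 = 0.2353

Step 3 — cumulative fraction after k components = (λ_1 + ... + λ_k) / Σ λ:
  k = 1: 44/102 = 0.4314
  k = 2: (44 + 34)/102 = 78/102 = 0.7647
  k = 3: (44 + 34 + 24)/102 = 102/102 = 1

Summary (fraction, with percent):

explained: PC1 0.4314 (43.14%), PC2 0.3333 (33.33%), PC3 0.2353 (23.53%);  cumulative: 0.4314, 0.7647, 1


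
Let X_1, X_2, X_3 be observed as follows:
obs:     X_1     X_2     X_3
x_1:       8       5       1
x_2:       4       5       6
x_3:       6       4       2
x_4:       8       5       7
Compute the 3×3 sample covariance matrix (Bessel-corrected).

Step 1 — column means:
  mean(X_1) = (8 + 4 + 6 + 8) / 4 = 26/4 = 6.5
  mean(X_2) = (5 + 5 + 4 + 5) / 4 = 19/4 = 4.75
  mean(X_3) = (1 + 6 + 2 + 7) / 4 = 16/4 = 4

Step 2 — sample covariance S[i,j] = (1/(n-1)) · Σ_k (x_{k,i} - mean_i) · (x_{k,j} - mean_j), with n-1 = 3.
  S[X_1,X_1] = ((1.5)·(1.5) + (-2.5)·(-2.5) + (-0.5)·(-0.5) + (1.5)·(1.5)) / 3 = 11/3 = 3.6667
  S[X_1,X_2] = ((1.5)·(0.25) + (-2.5)·(0.25) + (-0.5)·(-0.75) + (1.5)·(0.25)) / 3 = 0.5/3 = 0.1667
  S[X_1,X_3] = ((1.5)·(-3) + (-2.5)·(2) + (-0.5)·(-2) + (1.5)·(3)) / 3 = -4/3 = -1.3333
  S[X_2,X_2] = ((0.25)·(0.25) + (0.25)·(0.25) + (-0.75)·(-0.75) + (0.25)·(0.25)) / 3 = 0.75/3 = 0.25
  S[X_2,X_3] = ((0.25)·(-3) + (0.25)·(2) + (-0.75)·(-2) + (0.25)·(3)) / 3 = 2/3 = 0.6667
  S[X_3,X_3] = ((-3)·(-3) + (2)·(2) + (-2)·(-2) + (3)·(3)) / 3 = 26/3 = 8.6667

S is symmetric (S[j,i] = S[i,j]). Assembling:

S = [[3.6667, 0.1667, -1.3333],
 [0.1667, 0.25, 0.6667],
 [-1.3333, 0.6667, 8.6667]]


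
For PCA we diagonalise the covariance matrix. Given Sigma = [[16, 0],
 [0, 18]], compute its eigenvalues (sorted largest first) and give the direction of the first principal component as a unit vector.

Step 1 — characteristic polynomial of 2×2 Sigma:
  det(Sigma - λI) = λ² - trace · λ + det = 0.
  trace = 16 + 18 = 34, det = 16·18 - (0)² = 288.
Step 2 — discriminant:
  Δ = trace² - 4·det = 1156 - 1152 = 4.
Step 3 — eigenvalues:
  λ = (trace ± √Δ)/2 = (34 ± 2)/2,
  λ_1 = 18,  λ_2 = 16.

Step 4 — unit eigenvector for λ_1: Sigma is diagonal, so its eigenvectors are the coordinate axes. λ_1 = 18 is the diagonal entry on the second coordinate axis, hence
  v_1 = (0, 1) (||v_1|| = 1).

λ_1 = 18,  λ_2 = 16;  v_1 ≈ (0, 1)


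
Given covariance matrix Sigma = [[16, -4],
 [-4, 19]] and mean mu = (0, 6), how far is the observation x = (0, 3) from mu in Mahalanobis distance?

Step 1 — centre the observation: (x - mu) = (0, -3).

Step 2 — invert Sigma. det(Sigma) = 16·19 - (-4)² = 288.
  Sigma^{-1} = (1/det) · [[d, -b], [-b, a]] = [[0.066, 0.0139],
 [0.0139, 0.0556]].

Step 3 — form the quadratic (x - mu)^T · Sigma^{-1} · (x - mu):
  Sigma^{-1} · (x - mu) = (-0.0417, -0.1667).
  (x - mu)^T · [Sigma^{-1} · (x - mu)] = (0)·(-0.0417) + (-3)·(-0.1667) = 0.5.

Step 4 — take square root: d = √(0.5) ≈ 0.7071.

d(x, mu) = √(0.5) ≈ 0.7071


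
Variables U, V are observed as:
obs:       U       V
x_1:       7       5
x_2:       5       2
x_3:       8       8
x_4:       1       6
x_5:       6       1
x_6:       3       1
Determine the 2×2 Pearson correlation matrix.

Step 1 — column means:
  mean(U) = (7 + 5 + 8 + 1 + 6 + 3) / 6 = 30/6 = 5
  mean(V) = (5 + 2 + 8 + 6 + 1 + 1) / 6 = 23/6 = 3.8333

Step 2 — sample variances and covariances s[i,j] = (1/(n-1)) · Σ_k (x_{k,i} - mean_i) · (x_{k,j} - mean_j), with n-1 = 5:
  s[U,U] = ((2)·(2) + (0)·(0) + (3)·(3) + (-4)·(-4) + (1)·(1) + (-2)·(-2)) / 5 = 34/5 = 6.8
  s[U,V] = ((2)·(1.1667) + (0)·(-1.8333) + (3)·(4.1667) + (-4)·(2.1667) + (1)·(-2.8333) + (-2)·(-2.8333)) / 5 = 9/5 = 1.8
  s[V,V] = ((1.1667)·(1.1667) + (-1.8333)·(-1.8333) + (4.1667)·(4.1667) + (2.1667)·(2.1667) + (-2.8333)·(-2.8333) + (-2.8333)·(-2.8333)) / 5 = 42.8333/5 = 8.5667
  Sample standard deviations s_i = √(s[i,i]):
  s(U) = √(6.8) = 2.6077
  s(V) = √(8.5667) = 2.9269

Step 3 — r_{ij} = s_{ij} / (s_i · s_j):
  r[U,U] = 1 (diagonal).
  r[U,V] = 1.8 / (2.6077 · 2.9269) = 1.8 / 7.6324 = 0.2358
  r[V,V] = 1 (diagonal).

R is symmetric with unit diagonal. Assembling:

R = [[1, 0.2358],
 [0.2358, 1]]


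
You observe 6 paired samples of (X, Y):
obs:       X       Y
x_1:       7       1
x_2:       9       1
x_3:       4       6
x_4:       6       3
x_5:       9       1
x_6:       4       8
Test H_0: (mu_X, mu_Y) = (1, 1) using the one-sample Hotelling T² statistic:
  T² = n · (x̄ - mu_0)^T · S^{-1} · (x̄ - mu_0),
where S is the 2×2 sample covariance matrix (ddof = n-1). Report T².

Step 1 — sample mean vector:
  mean(X) = (7 + 9 + 4 + 6 + 9 + 4) / 6 = 39/6 = 6.5
  mean(Y) = (1 + 1 + 6 + 3 + 1 + 8) / 6 = 20/6 = 3.3333
  x̄ = (6.5, 3.3333),  deviation x̄ - mu_0 = (6.5, 3.3333) - (1, 1) = (5.5, 2.3333).

Step 2 — sample covariance matrix, S[i,j] = (1/(n-1)) · Σ_k (x_{k,i} - mean_i) · (x_{k,j} - mean_j), divisor n-1 = 5:
  S[X,X] = ((0.5)·(0.5) + (2.5)·(2.5) + (-2.5)·(-2.5) + (-0.5)·(-0.5) + (2.5)·(2.5) + (-2.5)·(-2.5)) / 5 = 25.5/5 = 5.1
  S[X,Y] = ((0.5)·(-2.3333) + (2.5)·(-2.3333) + (-2.5)·(2.6667) + (-0.5)·(-0.3333) + (2.5)·(-2.3333) + (-2.5)·(4.6667)) / 5 = -31/5 = -6.2
  S[Y,Y] = ((-2.3333)·(-2.3333) + (-2.3333)·(-2.3333) + (2.6667)·(2.6667) + (-0.3333)·(-0.3333) + (-2.3333)·(-2.3333) + (4.6667)·(4.6667)) / 5 = 45.3333/5 = 9.0667
  S = [[5.1, -6.2],
 [-6.2, 9.0667]].

Step 3 — invert S. det(S) = 5.1·9.0667 - (-6.2)² = 7.8.
  S^{-1} = (1/det) · [[d, -b], [-b, a]] = [[1.1624, 0.7949],
 [0.7949, 0.6538]].

Step 4 — quadratic form (x̄ - mu_0)^T · S^{-1} · (x̄ - mu_0):
  S^{-1} · (x̄ - mu_0) = (8.2479, 5.8974),
  (x̄ - mu_0)^T · [...] = (5.5)·(8.2479) + (2.3333)·(5.8974) = 59.1239.

Step 5 — scale by n: T² = 6 · 59.1239 = 354.7436.

T² ≈ 354.7436


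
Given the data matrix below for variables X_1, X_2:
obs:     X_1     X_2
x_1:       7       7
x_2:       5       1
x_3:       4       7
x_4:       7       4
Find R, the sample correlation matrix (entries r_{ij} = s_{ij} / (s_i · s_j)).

Step 1 — column means:
  mean(X_1) = (7 + 5 + 4 + 7) / 4 = 23/4 = 5.75
  mean(X_2) = (7 + 1 + 7 + 4) / 4 = 19/4 = 4.75

Step 2 — sample variances and covariances s[i,j] = (1/(n-1)) · Σ_k (x_{k,i} - mean_i) · (x_{k,j} - mean_j), with n-1 = 3:
  s[X_1,X_1] = ((1.25)·(1.25) + (-0.75)·(-0.75) + (-1.75)·(-1.75) + (1.25)·(1.25)) / 3 = 6.75/3 = 2.25
  s[X_1,X_2] = ((1.25)·(2.25) + (-0.75)·(-3.75) + (-1.75)·(2.25) + (1.25)·(-0.75)) / 3 = 0.75/3 = 0.25
  s[X_2,X_2] = ((2.25)·(2.25) + (-3.75)·(-3.75) + (2.25)·(2.25) + (-0.75)·(-0.75)) / 3 = 24.75/3 = 8.25
  Sample standard deviations s_i = √(s[i,i]):
  s(X_1) = √(2.25) = 1.5
  s(X_2) = √(8.25) = 2.8723

Step 3 — r_{ij} = s_{ij} / (s_i · s_j):
  r[X_1,X_1] = 1 (diagonal).
  r[X_1,X_2] = 0.25 / (1.5 · 2.8723) = 0.25 / 4.3084 = 0.058
  r[X_2,X_2] = 1 (diagonal).

R is symmetric with unit diagonal. Assembling:

R = [[1, 0.058],
 [0.058, 1]]


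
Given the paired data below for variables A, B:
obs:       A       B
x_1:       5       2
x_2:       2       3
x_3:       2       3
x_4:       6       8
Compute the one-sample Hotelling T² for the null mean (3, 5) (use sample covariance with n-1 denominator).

Step 1 — sample mean vector:
  mean(A) = (5 + 2 + 2 + 6) / 4 = 15/4 = 3.75
  mean(B) = (2 + 3 + 3 + 8) / 4 = 16/4 = 4
  x̄ = (3.75, 4),  deviation x̄ - mu_0 = (3.75, 4) - (3, 5) = (0.75, -1).

Step 2 — sample covariance matrix, S[i,j] = (1/(n-1)) · Σ_k (x_{k,i} - mean_i) · (x_{k,j} - mean_j), divisor n-1 = 3:
  S[A,A] = ((1.25)·(1.25) + (-1.75)·(-1.75) + (-1.75)·(-1.75) + (2.25)·(2.25)) / 3 = 12.75/3 = 4.25
  S[A,B] = ((1.25)·(-2) + (-1.75)·(-1) + (-1.75)·(-1) + (2.25)·(4)) / 3 = 10/3 = 3.3333
  S[B,B] = ((-2)·(-2) + (-1)·(-1) + (-1)·(-1) + (4)·(4)) / 3 = 22/3 = 7.3333
  S = [[4.25, 3.3333],
 [3.3333, 7.3333]].

Step 3 — invert S. det(S) = 4.25·7.3333 - (3.3333)² = 20.0556.
  S^{-1} = (1/det) · [[d, -b], [-b, a]] = [[0.3657, -0.1662],
 [-0.1662, 0.2119]].

Step 4 — quadratic form (x̄ - mu_0)^T · S^{-1} · (x̄ - mu_0):
  S^{-1} · (x̄ - mu_0) = (0.4404, -0.3366),
  (x̄ - mu_0)^T · [...] = (0.75)·(0.4404) + (-1)·(-0.3366) = 0.6669.

Step 5 — scale by n: T² = 4 · 0.6669 = 2.6676.

T² ≈ 2.6676


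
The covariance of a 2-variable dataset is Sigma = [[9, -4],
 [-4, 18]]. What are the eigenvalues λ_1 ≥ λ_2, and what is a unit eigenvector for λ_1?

Step 1 — characteristic polynomial of 2×2 Sigma:
  det(Sigma - λI) = λ² - trace · λ + det = 0.
  trace = 9 + 18 = 27, det = 9·18 - (-4)² = 146.
Step 2 — discriminant:
  Δ = trace² - 4·det = 729 - 584 = 145.
Step 3 — eigenvalues:
  λ = (trace ± √Δ)/2 = (27 ± 12.0416)/2,
  λ_1 = 19.5208,  λ_2 = 7.4792.

Step 4 — unit eigenvector for λ_1: solve (Sigma - λ_1 I)v = 0. First row:
  (9 - 19.5208)·v_x + (-4)·v_y = 0, i.e. (-10.5208)·v_x + (-4)·v_y = 0,
  so v ∝ (b, λ_1 - a) = (-4, 10.5208); multiply by -1 so the first entry is positive: u = (4, -10.5208).
  ||u|| = √((4)² + (-10.5208)²) = √(126.6872) ≈ 11.2555,
  v_1 = u/||u|| ≈ (0.3554, -0.9347) (||v_1|| = 1).

λ_1 = 19.5208,  λ_2 = 7.4792;  v_1 ≈ (0.3554, -0.9347)


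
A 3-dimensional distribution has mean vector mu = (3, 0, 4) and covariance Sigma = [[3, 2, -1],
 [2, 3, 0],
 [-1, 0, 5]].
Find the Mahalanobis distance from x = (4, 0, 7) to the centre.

Step 1 — centre the observation: (x - mu) = (1, 0, 3).

Step 2 — invert Sigma (cofactor / det for 3×3, or solve directly):
  Sigma^{-1} = [[0.6818, -0.4545, 0.1364],
 [-0.4545, 0.6364, -0.0909],
 [0.1364, -0.0909, 0.2273]].

Step 3 — form the quadratic (x - mu)^T · Sigma^{-1} · (x - mu):
  Sigma^{-1} · (x - mu) = (1.0909, -0.7273, 0.8182).
  (x - mu)^T · [Sigma^{-1} · (x - mu)] = (1)·(1.0909) + (0)·(-0.7273) + (3)·(0.8182) = 3.5455.

Step 4 — take square root: d = √(3.5455) ≈ 1.8829.

d(x, mu) = √(3.5455) ≈ 1.8829


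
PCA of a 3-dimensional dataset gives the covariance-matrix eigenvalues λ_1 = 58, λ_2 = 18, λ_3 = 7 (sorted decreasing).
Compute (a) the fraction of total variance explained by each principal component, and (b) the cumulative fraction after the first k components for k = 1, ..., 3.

Step 1 — total variance = trace(Sigma) = Σ λ_i = 58 + 18 + 7 = 83.

Step 2 — fraction explained by component i = λ_i / Σ λ:
  PC1: 58/83 = 0.6988
  PC2: 18/83 = 0.2169
  PC3: 7/83 = 0.0843

Step 3 — cumulative fraction after k components = (λ_1 + ... + λ_k) / Σ λ:
  k = 1: 58/83 = 0.6988
  k = 2: (58 + 18)/83 = 76/83 = 0.9157
  k = 3: (58 + 18 + 7)/83 = 83/83 = 1

Summary (fraction, with percent):

explained: PC1 0.6988 (69.88%), PC2 0.2169 (21.69%), PC3 0.0843 (8.43%);  cumulative: 0.6988, 0.9157, 1


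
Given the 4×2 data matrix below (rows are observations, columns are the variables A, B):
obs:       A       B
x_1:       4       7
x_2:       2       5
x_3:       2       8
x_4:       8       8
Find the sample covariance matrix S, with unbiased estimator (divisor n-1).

Step 1 — column means:
  mean(A) = (4 + 2 + 2 + 8) / 4 = 16/4 = 4
  mean(B) = (7 + 5 + 8 + 8) / 4 = 28/4 = 7

Step 2 — sample covariance S[i,j] = (1/(n-1)) · Σ_k (x_{k,i} - mean_i) · (x_{k,j} - mean_j), with n-1 = 3.
  S[A,A] = ((0)·(0) + (-2)·(-2) + (-2)·(-2) + (4)·(4)) / 3 = 24/3 = 8
  S[A,B] = ((0)·(0) + (-2)·(-2) + (-2)·(1) + (4)·(1)) / 3 = 6/3 = 2
  S[B,B] = ((0)·(0) + (-2)·(-2) + (1)·(1) + (1)·(1)) / 3 = 6/3 = 2

S is symmetric (S[j,i] = S[i,j]). Assembling:

S = [[8, 2],
 [2, 2]]


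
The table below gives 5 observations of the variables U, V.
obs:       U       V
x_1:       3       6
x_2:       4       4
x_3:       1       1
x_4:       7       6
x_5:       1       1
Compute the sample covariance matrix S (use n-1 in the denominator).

Step 1 — column means:
  mean(U) = (3 + 4 + 1 + 7 + 1) / 5 = 16/5 = 3.2
  mean(V) = (6 + 4 + 1 + 6 + 1) / 5 = 18/5 = 3.6

Step 2 — sample covariance S[i,j] = (1/(n-1)) · Σ_k (x_{k,i} - mean_i) · (x_{k,j} - mean_j), with n-1 = 4.
  S[U,U] = ((-0.2)·(-0.2) + (0.8)·(0.8) + (-2.2)·(-2.2) + (3.8)·(3.8) + (-2.2)·(-2.2)) / 4 = 24.8/4 = 6.2
  S[U,V] = ((-0.2)·(2.4) + (0.8)·(0.4) + (-2.2)·(-2.6) + (3.8)·(2.4) + (-2.2)·(-2.6)) / 4 = 20.4/4 = 5.1
  S[V,V] = ((2.4)·(2.4) + (0.4)·(0.4) + (-2.6)·(-2.6) + (2.4)·(2.4) + (-2.6)·(-2.6)) / 4 = 25.2/4 = 6.3

S is symmetric (S[j,i] = S[i,j]). Assembling:

S = [[6.2, 5.1],
 [5.1, 6.3]]


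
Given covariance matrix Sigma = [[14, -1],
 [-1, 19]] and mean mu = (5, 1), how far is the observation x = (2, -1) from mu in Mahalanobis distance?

Step 1 — centre the observation: (x - mu) = (-3, -2).

Step 2 — invert Sigma. det(Sigma) = 14·19 - (-1)² = 265.
  Sigma^{-1} = (1/det) · [[d, -b], [-b, a]] = [[0.0717, 0.0038],
 [0.0038, 0.0528]].

Step 3 — form the quadratic (x - mu)^T · Sigma^{-1} · (x - mu):
  Sigma^{-1} · (x - mu) = (-0.2226, -0.117).
  (x - mu)^T · [Sigma^{-1} · (x - mu)] = (-3)·(-0.2226) + (-2)·(-0.117) = 0.9019.

Step 4 — take square root: d = √(0.9019) ≈ 0.9497.

d(x, mu) = √(0.9019) ≈ 0.9497


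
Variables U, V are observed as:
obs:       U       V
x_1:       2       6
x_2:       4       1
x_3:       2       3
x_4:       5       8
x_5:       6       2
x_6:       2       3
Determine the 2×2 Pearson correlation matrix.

Step 1 — column means:
  mean(U) = (2 + 4 + 2 + 5 + 6 + 2) / 6 = 21/6 = 3.5
  mean(V) = (6 + 1 + 3 + 8 + 2 + 3) / 6 = 23/6 = 3.8333

Step 2 — sample variances and covariances s[i,j] = (1/(n-1)) · Σ_k (x_{k,i} - mean_i) · (x_{k,j} - mean_j), with n-1 = 5:
  s[U,U] = ((-1.5)·(-1.5) + (0.5)·(0.5) + (-1.5)·(-1.5) + (1.5)·(1.5) + (2.5)·(2.5) + (-1.5)·(-1.5)) / 5 = 15.5/5 = 3.1
  s[U,V] = ((-1.5)·(2.1667) + (0.5)·(-2.8333) + (-1.5)·(-0.8333) + (1.5)·(4.1667) + (2.5)·(-1.8333) + (-1.5)·(-0.8333)) / 5 = -0.5/5 = -0.1
  s[V,V] = ((2.1667)·(2.1667) + (-2.8333)·(-2.8333) + (-0.8333)·(-0.8333) + (4.1667)·(4.1667) + (-1.8333)·(-1.8333) + (-0.8333)·(-0.8333)) / 5 = 34.8333/5 = 6.9667
  Sample standard deviations s_i = √(s[i,i]):
  s(U) = √(3.1) = 1.7607
  s(V) = √(6.9667) = 2.6394

Step 3 — r_{ij} = s_{ij} / (s_i · s_j):
  r[U,U] = 1 (diagonal).
  r[U,V] = -0.1 / (1.7607 · 2.6394) = -0.1 / 4.6472 = -0.0215
  r[V,V] = 1 (diagonal).

R is symmetric with unit diagonal. Assembling:

R = [[1, -0.0215],
 [-0.0215, 1]]


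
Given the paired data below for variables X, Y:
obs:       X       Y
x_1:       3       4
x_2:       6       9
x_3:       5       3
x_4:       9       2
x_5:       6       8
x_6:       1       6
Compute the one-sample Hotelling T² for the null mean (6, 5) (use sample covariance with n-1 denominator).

Step 1 — sample mean vector:
  mean(X) = (3 + 6 + 5 + 9 + 6 + 1) / 6 = 30/6 = 5
  mean(Y) = (4 + 9 + 3 + 2 + 8 + 6) / 6 = 32/6 = 5.3333
  x̄ = (5, 5.3333),  deviation x̄ - mu_0 = (5, 5.3333) - (6, 5) = (-1, 0.3333).

Step 2 — sample covariance matrix, S[i,j] = (1/(n-1)) · Σ_k (x_{k,i} - mean_i) · (x_{k,j} - mean_j), divisor n-1 = 5:
  S[X,X] = ((-2)·(-2) + (1)·(1) + (0)·(0) + (4)·(4) + (1)·(1) + (-4)·(-4)) / 5 = 38/5 = 7.6
  S[X,Y] = ((-2)·(-1.3333) + (1)·(3.6667) + (0)·(-2.3333) + (4)·(-3.3333) + (1)·(2.6667) + (-4)·(0.6667)) / 5 = -7/5 = -1.4
  S[Y,Y] = ((-1.3333)·(-1.3333) + (3.6667)·(3.6667) + (-2.3333)·(-2.3333) + (-3.3333)·(-3.3333) + (2.6667)·(2.6667) + (0.6667)·(0.6667)) / 5 = 39.3333/5 = 7.8667
  S = [[7.6, -1.4],
 [-1.4, 7.8667]].

Step 3 — invert S. det(S) = 7.6·7.8667 - (-1.4)² = 57.8267.
  S^{-1} = (1/det) · [[d, -b], [-b, a]] = [[0.136, 0.0242],
 [0.0242, 0.1314]].

Step 4 — quadratic form (x̄ - mu_0)^T · S^{-1} · (x̄ - mu_0):
  S^{-1} · (x̄ - mu_0) = (-0.128, 0.0196),
  (x̄ - mu_0)^T · [...] = (-1)·(-0.128) + (0.3333)·(0.0196) = 0.1345.

Step 5 — scale by n: T² = 6 · 0.1345 = 0.807.

T² ≈ 0.807


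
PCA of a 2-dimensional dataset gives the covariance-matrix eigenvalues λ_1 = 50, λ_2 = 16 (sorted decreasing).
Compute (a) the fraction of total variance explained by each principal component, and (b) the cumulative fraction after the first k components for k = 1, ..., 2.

Step 1 — total variance = trace(Sigma) = Σ λ_i = 50 + 16 = 66.

Step 2 — fraction explained by component i = λ_i / Σ λ:
  PC1: 50/66 = 0.7576
  PC2: 16/66 = 0.2424

Step 3 — cumulative fraction after k components = (λ_1 + ... + λ_k) / Σ λ:
  k = 1: 50/66 = 0.7576
  k = 2: (50 + 16)/66 = 66/66 = 1

Summary (fraction, with percent):

explained: PC1 0.7576 (75.76%), PC2 0.2424 (24.24%);  cumulative: 0.7576, 1


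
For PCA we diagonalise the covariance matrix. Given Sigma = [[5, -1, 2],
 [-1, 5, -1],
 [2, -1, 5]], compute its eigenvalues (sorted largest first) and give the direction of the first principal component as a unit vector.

Step 1 — characteristic polynomial p(λ) = det(λI - Sigma) = λ³ - tr·λ² + c_1·λ - det, where tr = trace, c_1 = sum of the principal 2×2 minors, det = det(Sigma):
  tr = 5 + 5 + 5 = 15,
  c_1 = (5·5 - (-1)²) + (5·5 - (2)²) + (5·5 - (-1)²) = 24 + 21 + 24 = 69,
  det = 5·(5·5 - (-1)²) - (-1)·((-1)·5 - (-1)·(2)) + (2)·((-1)·(-1) - 5·(2)) = 5·(24) - (-1)·(-3) + (2)·(-9) = 99.
  So p(λ) = λ³ - 15λ² + 69λ - 99.
Step 2 — look for an integer root (rational root theorem: any rational root is an integer divisor of 99). Testing λ = 3:
  p(3) = 27 - 135 + 207 - 99 = 0  ✓
  Dividing out (λ - 3): p(λ) = (λ - 3)(λ² - 12λ + 33).
Step 3 — remaining eigenvalues from the quadratic λ² - 12λ + 33 = 0:
  Δ = 12² - 4·33 = 144 - 132 = 12,  λ = (12 ± √12)/2 = (12 ± 3.4641)/2 ≈ 7.7321 or 4.2679.
  Sorted: λ_1 = 7.7321,  λ_2 = 4.2679,  λ_3 = 3  (check: sum = 15 = tr ✓).

Step 4 — unit eigenvector for λ_1 ≈ 7.7321: v spans the null space of (Sigma - λ_1 I), whose rows are
  r_1 = (-2.7321, -1, 2),  r_2 = (-1, -2.7321, -1),  r_3 = (2, -1, -2.7321).
  v is orthogonal to every row, so take v ∝ r_1 × r_2 = ((-1)·(-1) - (2)·(-2.7321), (2)·(-1) - (-2.7321)·(-1), (-2.7321)·(-2.7321) - (-1)·(-1)) ≈ (6.4641, -4.7321, 6.4641).
  Let u = (6.4641, -4.7321, 6.4641).
  ||u|| = √((6.4641)² + (-4.7321)² + (6.4641)²) = √(105.9615) ≈ 10.2938,  v_1 = u/||u|| ≈ (0.628, -0.4597, 0.628) (||v_1|| = 1).

λ_1 = 7.7321,  λ_2 = 4.2679,  λ_3 = 3;  v_1 ≈ (0.628, -0.4597, 0.628)


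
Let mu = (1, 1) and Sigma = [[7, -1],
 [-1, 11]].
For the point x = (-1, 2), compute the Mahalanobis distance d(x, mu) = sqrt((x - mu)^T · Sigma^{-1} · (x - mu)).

Step 1 — centre the observation: (x - mu) = (-2, 1).

Step 2 — invert Sigma. det(Sigma) = 7·11 - (-1)² = 76.
  Sigma^{-1} = (1/det) · [[d, -b], [-b, a]] = [[0.1447, 0.0132],
 [0.0132, 0.0921]].

Step 3 — form the quadratic (x - mu)^T · Sigma^{-1} · (x - mu):
  Sigma^{-1} · (x - mu) = (-0.2763, 0.0658).
  (x - mu)^T · [Sigma^{-1} · (x - mu)] = (-2)·(-0.2763) + (1)·(0.0658) = 0.6184.

Step 4 — take square root: d = √(0.6184) ≈ 0.7864.

d(x, mu) = √(0.6184) ≈ 0.7864


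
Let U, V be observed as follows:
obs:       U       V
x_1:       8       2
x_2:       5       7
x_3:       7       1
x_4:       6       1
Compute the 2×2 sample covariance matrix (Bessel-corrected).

Step 1 — column means:
  mean(U) = (8 + 5 + 7 + 6) / 4 = 26/4 = 6.5
  mean(V) = (2 + 7 + 1 + 1) / 4 = 11/4 = 2.75

Step 2 — sample covariance S[i,j] = (1/(n-1)) · Σ_k (x_{k,i} - mean_i) · (x_{k,j} - mean_j), with n-1 = 3.
  S[U,U] = ((1.5)·(1.5) + (-1.5)·(-1.5) + (0.5)·(0.5) + (-0.5)·(-0.5)) / 3 = 5/3 = 1.6667
  S[U,V] = ((1.5)·(-0.75) + (-1.5)·(4.25) + (0.5)·(-1.75) + (-0.5)·(-1.75)) / 3 = -7.5/3 = -2.5
  S[V,V] = ((-0.75)·(-0.75) + (4.25)·(4.25) + (-1.75)·(-1.75) + (-1.75)·(-1.75)) / 3 = 24.75/3 = 8.25

S is symmetric (S[j,i] = S[i,j]). Assembling:

S = [[1.6667, -2.5],
 [-2.5, 8.25]]


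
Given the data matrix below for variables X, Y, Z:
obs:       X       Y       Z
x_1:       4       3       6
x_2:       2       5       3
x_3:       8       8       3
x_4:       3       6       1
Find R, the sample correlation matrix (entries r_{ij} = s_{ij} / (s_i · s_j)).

Step 1 — column means:
  mean(X) = (4 + 2 + 8 + 3) / 4 = 17/4 = 4.25
  mean(Y) = (3 + 5 + 8 + 6) / 4 = 22/4 = 5.5
  mean(Z) = (6 + 3 + 3 + 1) / 4 = 13/4 = 3.25

Step 2 — sample variances and covariances s[i,j] = (1/(n-1)) · Σ_k (x_{k,i} - mean_i) · (x_{k,j} - mean_j), with n-1 = 3:
  s[X,X] = ((-0.25)·(-0.25) + (-2.25)·(-2.25) + (3.75)·(3.75) + (-1.25)·(-1.25)) / 3 = 20.75/3 = 6.9167
  s[X,Y] = ((-0.25)·(-2.5) + (-2.25)·(-0.5) + (3.75)·(2.5) + (-1.25)·(0.5)) / 3 = 10.5/3 = 3.5
  s[X,Z] = ((-0.25)·(2.75) + (-2.25)·(-0.25) + (3.75)·(-0.25) + (-1.25)·(-2.25)) / 3 = 1.75/3 = 0.5833
  s[Y,Y] = ((-2.5)·(-2.5) + (-0.5)·(-0.5) + (2.5)·(2.5) + (0.5)·(0.5)) / 3 = 13/3 = 4.3333
  s[Y,Z] = ((-2.5)·(2.75) + (-0.5)·(-0.25) + (2.5)·(-0.25) + (0.5)·(-2.25)) / 3 = -8.5/3 = -2.8333
  s[Z,Z] = ((2.75)·(2.75) + (-0.25)·(-0.25) + (-0.25)·(-0.25) + (-2.25)·(-2.25)) / 3 = 12.75/3 = 4.25
  Sample standard deviations s_i = √(s[i,i]):
  s(X) = √(6.9167) = 2.63
  s(Y) = √(4.3333) = 2.0817
  s(Z) = √(4.25) = 2.0616

Step 3 — r_{ij} = s_{ij} / (s_i · s_j):
  r[X,X] = 1 (diagonal).
  r[X,Y] = 3.5 / (2.63 · 2.0817) = 3.5 / 5.4747 = 0.6393
  r[X,Z] = 0.5833 / (2.63 · 2.0616) = 0.5833 / 5.4218 = 0.1076
  r[Y,Y] = 1 (diagonal).
  r[Y,Z] = -2.8333 / (2.0817 · 2.0616) = -2.8333 / 4.2915 = -0.6602
  r[Z,Z] = 1 (diagonal).

R is symmetric with unit diagonal. Assembling:

R = [[1, 0.6393, 0.1076],
 [0.6393, 1, -0.6602],
 [0.1076, -0.6602, 1]]


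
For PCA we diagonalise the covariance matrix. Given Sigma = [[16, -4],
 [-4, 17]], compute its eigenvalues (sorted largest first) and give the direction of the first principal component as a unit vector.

Step 1 — characteristic polynomial of 2×2 Sigma:
  det(Sigma - λI) = λ² - trace · λ + det = 0.
  trace = 16 + 17 = 33, det = 16·17 - (-4)² = 256.
Step 2 — discriminant:
  Δ = trace² - 4·det = 1089 - 1024 = 65.
Step 3 — eigenvalues:
  λ = (trace ± √Δ)/2 = (33 ± 8.0623)/2,
  λ_1 = 20.5311,  λ_2 = 12.4689.

Step 4 — unit eigenvector for λ_1: solve (Sigma - λ_1 I)v = 0. First row:
  (16 - 20.5311)·v_x + (-4)·v_y = 0, i.e. (-4.5311)·v_x + (-4)·v_y = 0,
  so v ∝ (b, λ_1 - a) = (-4, 4.5311); multiply by -1 so the first entry is positive: u = (4, -4.5311).
  ||u|| = √((4)² + (-4.5311)²) = √(36.5311) ≈ 6.0441,
  v_1 = u/||u|| ≈ (0.6618, -0.7497) (||v_1|| = 1).

λ_1 = 20.5311,  λ_2 = 12.4689;  v_1 ≈ (0.6618, -0.7497)


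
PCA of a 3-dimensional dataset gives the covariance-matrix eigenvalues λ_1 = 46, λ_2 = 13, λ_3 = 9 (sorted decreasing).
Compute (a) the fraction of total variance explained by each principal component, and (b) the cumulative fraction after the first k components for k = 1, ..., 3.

Step 1 — total variance = trace(Sigma) = Σ λ_i = 46 + 13 + 9 = 68.

Step 2 — fraction explained by component i = λ_i / Σ λ:
  PC1: 46/68 = 0.6765
  PC2: 13/68 = 0.1912
  PC3: 9/68 = 0.1324

Step 3 — cumulative fraction after k components = (λ_1 + ... + λ_k) / Σ λ:
  k = 1: 46/68 = 0.6765
  k = 2: (46 + 13)/68 = 59/68 = 0.8676
  k = 3: (46 + 13 + 9)/68 = 68/68 = 1

Summary (fraction, with percent):

explained: PC1 0.6765 (67.65%), PC2 0.1912 (19.12%), PC3 0.1324 (13.24%);  cumulative: 0.6765, 0.8676, 1


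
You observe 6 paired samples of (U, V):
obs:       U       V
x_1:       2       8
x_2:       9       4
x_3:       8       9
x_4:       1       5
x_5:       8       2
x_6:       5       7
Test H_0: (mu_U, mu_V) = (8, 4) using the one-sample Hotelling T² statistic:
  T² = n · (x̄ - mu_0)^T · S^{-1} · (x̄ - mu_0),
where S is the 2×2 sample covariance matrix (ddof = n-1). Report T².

Step 1 — sample mean vector:
  mean(U) = (2 + 9 + 8 + 1 + 8 + 5) / 6 = 33/6 = 5.5
  mean(V) = (8 + 4 + 9 + 5 + 2 + 7) / 6 = 35/6 = 5.8333
  x̄ = (5.5, 5.8333),  deviation x̄ - mu_0 = (5.5, 5.8333) - (8, 4) = (-2.5, 1.8333).

Step 2 — sample covariance matrix, S[i,j] = (1/(n-1)) · Σ_k (x_{k,i} - mean_i) · (x_{k,j} - mean_j), divisor n-1 = 5:
  S[U,U] = ((-3.5)·(-3.5) + (3.5)·(3.5) + (2.5)·(2.5) + (-4.5)·(-4.5) + (2.5)·(2.5) + (-0.5)·(-0.5)) / 5 = 57.5/5 = 11.5
  S[U,V] = ((-3.5)·(2.1667) + (3.5)·(-1.8333) + (2.5)·(3.1667) + (-4.5)·(-0.8333) + (2.5)·(-3.8333) + (-0.5)·(1.1667)) / 5 = -12.5/5 = -2.5
  S[V,V] = ((2.1667)·(2.1667) + (-1.8333)·(-1.8333) + (3.1667)·(3.1667) + (-0.8333)·(-0.8333) + (-3.8333)·(-3.8333) + (1.1667)·(1.1667)) / 5 = 34.8333/5 = 6.9667
  S = [[11.5, -2.5],
 [-2.5, 6.9667]].

Step 3 — invert S. det(S) = 11.5·6.9667 - (-2.5)² = 73.8667.
  S^{-1} = (1/det) · [[d, -b], [-b, a]] = [[0.0943, 0.0338],
 [0.0338, 0.1557]].

Step 4 — quadratic form (x̄ - mu_0)^T · S^{-1} · (x̄ - mu_0):
  S^{-1} · (x̄ - mu_0) = (-0.1737, 0.2008),
  (x̄ - mu_0)^T · [...] = (-2.5)·(-0.1737) + (1.8333)·(0.2008) = 0.8025.

Step 5 — scale by n: T² = 6 · 0.8025 = 4.815.

T² ≈ 4.815


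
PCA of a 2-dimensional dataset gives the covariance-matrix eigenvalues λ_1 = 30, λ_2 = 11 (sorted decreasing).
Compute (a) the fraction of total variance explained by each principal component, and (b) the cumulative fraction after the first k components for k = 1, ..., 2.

Step 1 — total variance = trace(Sigma) = Σ λ_i = 30 + 11 = 41.

Step 2 — fraction explained by component i = λ_i / Σ λ:
  PC1: 30/41 = 0.7317
  PC2: 11/41 = 0.2683

Step 3 — cumulative fraction after k components = (λ_1 + ... + λ_k) / Σ λ:
  k = 1: 30/41 = 0.7317
  k = 2: (30 + 11)/41 = 41/41 = 1

Summary (fraction, with percent):

explained: PC1 0.7317 (73.17%), PC2 0.2683 (26.83%);  cumulative: 0.7317, 1


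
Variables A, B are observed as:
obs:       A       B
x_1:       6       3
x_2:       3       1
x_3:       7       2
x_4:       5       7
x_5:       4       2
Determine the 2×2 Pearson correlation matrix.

Step 1 — column means:
  mean(A) = (6 + 3 + 7 + 5 + 4) / 5 = 25/5 = 5
  mean(B) = (3 + 1 + 2 + 7 + 2) / 5 = 15/5 = 3

Step 2 — sample variances and covariances s[i,j] = (1/(n-1)) · Σ_k (x_{k,i} - mean_i) · (x_{k,j} - mean_j), with n-1 = 4:
  s[A,A] = ((1)·(1) + (-2)·(-2) + (2)·(2) + (0)·(0) + (-1)·(-1)) / 4 = 10/4 = 2.5
  s[A,B] = ((1)·(0) + (-2)·(-2) + (2)·(-1) + (0)·(4) + (-1)·(-1)) / 4 = 3/4 = 0.75
  s[B,B] = ((0)·(0) + (-2)·(-2) + (-1)·(-1) + (4)·(4) + (-1)·(-1)) / 4 = 22/4 = 5.5
  Sample standard deviations s_i = √(s[i,i]):
  s(A) = √(2.5) = 1.5811
  s(B) = √(5.5) = 2.3452

Step 3 — r_{ij} = s_{ij} / (s_i · s_j):
  r[A,A] = 1 (diagonal).
  r[A,B] = 0.75 / (1.5811 · 2.3452) = 0.75 / 3.7081 = 0.2023
  r[B,B] = 1 (diagonal).

R is symmetric with unit diagonal. Assembling:

R = [[1, 0.2023],
 [0.2023, 1]]


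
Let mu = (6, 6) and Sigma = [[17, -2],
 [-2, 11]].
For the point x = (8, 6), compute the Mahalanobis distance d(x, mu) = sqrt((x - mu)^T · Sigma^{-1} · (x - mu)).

Step 1 — centre the observation: (x - mu) = (2, 0).

Step 2 — invert Sigma. det(Sigma) = 17·11 - (-2)² = 183.
  Sigma^{-1} = (1/det) · [[d, -b], [-b, a]] = [[0.0601, 0.0109],
 [0.0109, 0.0929]].

Step 3 — form the quadratic (x - mu)^T · Sigma^{-1} · (x - mu):
  Sigma^{-1} · (x - mu) = (0.1202, 0.0219).
  (x - mu)^T · [Sigma^{-1} · (x - mu)] = (2)·(0.1202) + (0)·(0.0219) = 0.2404.

Step 4 — take square root: d = √(0.2404) ≈ 0.4903.

d(x, mu) = √(0.2404) ≈ 0.4903


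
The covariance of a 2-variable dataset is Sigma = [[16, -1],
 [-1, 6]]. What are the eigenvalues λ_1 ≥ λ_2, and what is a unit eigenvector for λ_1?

Step 1 — characteristic polynomial of 2×2 Sigma:
  det(Sigma - λI) = λ² - trace · λ + det = 0.
  trace = 16 + 6 = 22, det = 16·6 - (-1)² = 95.
Step 2 — discriminant:
  Δ = trace² - 4·det = 484 - 380 = 104.
Step 3 — eigenvalues:
  λ = (trace ± √Δ)/2 = (22 ± 10.198)/2,
  λ_1 = 16.099,  λ_2 = 5.901.

Step 4 — unit eigenvector for λ_1: solve (Sigma - λ_1 I)v = 0. First row:
  (16 - 16.099)·v_x + (-1)·v_y = 0, i.e. (-0.099)·v_x + (-1)·v_y = 0,
  so v ∝ (b, λ_1 - a) = (-1, 0.099); multiply by -1 so the first entry is positive: u = (1, -0.099).
  ||u|| = √((1)² + (-0.099)²) = √(1.0098) ≈ 1.0049,
  v_1 = u/||u|| ≈ (0.9951, -0.0985) (||v_1|| = 1).

λ_1 = 16.099,  λ_2 = 5.901;  v_1 ≈ (0.9951, -0.0985)


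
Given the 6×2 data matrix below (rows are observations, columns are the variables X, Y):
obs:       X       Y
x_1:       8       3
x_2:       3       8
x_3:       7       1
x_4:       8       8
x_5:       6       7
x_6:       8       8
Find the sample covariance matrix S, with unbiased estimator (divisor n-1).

Step 1 — column means:
  mean(X) = (8 + 3 + 7 + 8 + 6 + 8) / 6 = 40/6 = 6.6667
  mean(Y) = (3 + 8 + 1 + 8 + 7 + 8) / 6 = 35/6 = 5.8333

Step 2 — sample covariance S[i,j] = (1/(n-1)) · Σ_k (x_{k,i} - mean_i) · (x_{k,j} - mean_j), with n-1 = 5.
  S[X,X] = ((1.3333)·(1.3333) + (-3.6667)·(-3.6667) + (0.3333)·(0.3333) + (1.3333)·(1.3333) + (-0.6667)·(-0.6667) + (1.3333)·(1.3333)) / 5 = 19.3333/5 = 3.8667
  S[X,Y] = ((1.3333)·(-2.8333) + (-3.6667)·(2.1667) + (0.3333)·(-4.8333) + (1.3333)·(2.1667) + (-0.6667)·(1.1667) + (1.3333)·(2.1667)) / 5 = -8.3333/5 = -1.6667
  S[Y,Y] = ((-2.8333)·(-2.8333) + (2.1667)·(2.1667) + (-4.8333)·(-4.8333) + (2.1667)·(2.1667) + (1.1667)·(1.1667) + (2.1667)·(2.1667)) / 5 = 46.8333/5 = 9.3667

S is symmetric (S[j,i] = S[i,j]). Assembling:

S = [[3.8667, -1.6667],
 [-1.6667, 9.3667]]


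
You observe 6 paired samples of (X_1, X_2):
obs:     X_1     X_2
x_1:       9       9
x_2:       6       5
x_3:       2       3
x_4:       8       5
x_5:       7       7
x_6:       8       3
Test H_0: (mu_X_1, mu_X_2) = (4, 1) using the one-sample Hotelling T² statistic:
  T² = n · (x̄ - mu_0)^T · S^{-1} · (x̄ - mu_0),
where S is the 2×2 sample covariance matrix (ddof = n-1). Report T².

Step 1 — sample mean vector:
  mean(X_1) = (9 + 6 + 2 + 8 + 7 + 8) / 6 = 40/6 = 6.6667
  mean(X_2) = (9 + 5 + 3 + 5 + 7 + 3) / 6 = 32/6 = 5.3333
  x̄ = (6.6667, 5.3333),  deviation x̄ - mu_0 = (6.6667, 5.3333) - (4, 1) = (2.6667, 4.3333).

Step 2 — sample covariance matrix, S[i,j] = (1/(n-1)) · Σ_k (x_{k,i} - mean_i) · (x_{k,j} - mean_j), divisor n-1 = 5:
  S[X_1,X_1] = ((2.3333)·(2.3333) + (-0.6667)·(-0.6667) + (-4.6667)·(-4.6667) + (1.3333)·(1.3333) + (0.3333)·(0.3333) + (1.3333)·(1.3333)) / 5 = 31.3333/5 = 6.2667
  S[X_1,X_2] = ((2.3333)·(3.6667) + (-0.6667)·(-0.3333) + (-4.6667)·(-2.3333) + (1.3333)·(-0.3333) + (0.3333)·(1.6667) + (1.3333)·(-2.3333)) / 5 = 16.6667/5 = 3.3333
  S[X_2,X_2] = ((3.6667)·(3.6667) + (-0.3333)·(-0.3333) + (-2.3333)·(-2.3333) + (-0.3333)·(-0.3333) + (1.6667)·(1.6667) + (-2.3333)·(-2.3333)) / 5 = 27.3333/5 = 5.4667
  S = [[6.2667, 3.3333],
 [3.3333, 5.4667]].

Step 3 — invert S. det(S) = 6.2667·5.4667 - (3.3333)² = 23.1467.
  S^{-1} = (1/det) · [[d, -b], [-b, a]] = [[0.2362, -0.144],
 [-0.144, 0.2707]].

Step 4 — quadratic form (x̄ - mu_0)^T · S^{-1} · (x̄ - mu_0):
  S^{-1} · (x̄ - mu_0) = (0.0058, 0.7892),
  (x̄ - mu_0)^T · [...] = (2.6667)·(0.0058) + (4.3333)·(0.7892) = 3.4351.

Step 5 — scale by n: T² = 6 · 3.4351 = 20.6106.

T² ≈ 20.6106


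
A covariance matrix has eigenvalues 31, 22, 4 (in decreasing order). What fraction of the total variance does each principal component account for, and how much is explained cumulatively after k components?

Step 1 — total variance = trace(Sigma) = Σ λ_i = 31 + 22 + 4 = 57.

Step 2 — fraction explained by component i = λ_i / Σ λ:
  PC1: 31/57 = 0.5439
  PC2: 22/57 = 0.386
  PC3: 4/57 = 0.0702

Step 3 — cumulative fraction after k components = (λ_1 + ... + λ_k) / Σ λ:
  k = 1: 31/57 = 0.5439
  k = 2: (31 + 22)/57 = 53/57 = 0.9298
  k = 3: (31 + 22 + 4)/57 = 57/57 = 1

Summary (fraction, with percent):

explained: PC1 0.5439 (54.39%), PC2 0.386 (38.6%), PC3 0.0702 (7.02%);  cumulative: 0.5439, 0.9298, 1


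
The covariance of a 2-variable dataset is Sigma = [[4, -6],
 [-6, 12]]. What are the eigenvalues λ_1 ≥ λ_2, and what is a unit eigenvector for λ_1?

Step 1 — characteristic polynomial of 2×2 Sigma:
  det(Sigma - λI) = λ² - trace · λ + det = 0.
  trace = 4 + 12 = 16, det = 4·12 - (-6)² = 12.
Step 2 — discriminant:
  Δ = trace² - 4·det = 256 - 48 = 208.
Step 3 — eigenvalues:
  λ = (trace ± √Δ)/2 = (16 ± 14.4222)/2,
  λ_1 = 15.2111,  λ_2 = 0.7889.

Step 4 — unit eigenvector for λ_1: solve (Sigma - λ_1 I)v = 0. First row:
  (4 - 15.2111)·v_x + (-6)·v_y = 0, i.e. (-11.2111)·v_x + (-6)·v_y = 0,
  so v ∝ (b, λ_1 - a) = (-6, 11.2111); multiply by -1 so the first entry is positive: u = (6, -11.2111).
  ||u|| = √((6)² + (-11.2111)²) = √(161.6888) ≈ 12.7157,
  v_1 = u/||u|| ≈ (0.4719, -0.8817) (||v_1|| = 1).

λ_1 = 15.2111,  λ_2 = 0.7889;  v_1 ≈ (0.4719, -0.8817)


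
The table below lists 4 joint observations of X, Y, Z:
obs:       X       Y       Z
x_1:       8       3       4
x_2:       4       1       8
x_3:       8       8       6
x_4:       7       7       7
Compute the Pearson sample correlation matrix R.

Step 1 — column means:
  mean(X) = (8 + 4 + 8 + 7) / 4 = 27/4 = 6.75
  mean(Y) = (3 + 1 + 8 + 7) / 4 = 19/4 = 4.75
  mean(Z) = (4 + 8 + 6 + 7) / 4 = 25/4 = 6.25

Step 2 — sample variances and covariances s[i,j] = (1/(n-1)) · Σ_k (x_{k,i} - mean_i) · (x_{k,j} - mean_j), with n-1 = 3:
  s[X,X] = ((1.25)·(1.25) + (-2.75)·(-2.75) + (1.25)·(1.25) + (0.25)·(0.25)) / 3 = 10.75/3 = 3.5833
  s[X,Y] = ((1.25)·(-1.75) + (-2.75)·(-3.75) + (1.25)·(3.25) + (0.25)·(2.25)) / 3 = 12.75/3 = 4.25
  s[X,Z] = ((1.25)·(-2.25) + (-2.75)·(1.75) + (1.25)·(-0.25) + (0.25)·(0.75)) / 3 = -7.75/3 = -2.5833
  s[Y,Y] = ((-1.75)·(-1.75) + (-3.75)·(-3.75) + (3.25)·(3.25) + (2.25)·(2.25)) / 3 = 32.75/3 = 10.9167
  s[Y,Z] = ((-1.75)·(-2.25) + (-3.75)·(1.75) + (3.25)·(-0.25) + (2.25)·(0.75)) / 3 = -1.75/3 = -0.5833
  s[Z,Z] = ((-2.25)·(-2.25) + (1.75)·(1.75) + (-0.25)·(-0.25) + (0.75)·(0.75)) / 3 = 8.75/3 = 2.9167
  Sample standard deviations s_i = √(s[i,i]):
  s(X) = √(3.5833) = 1.893
  s(Y) = √(10.9167) = 3.304
  s(Z) = √(2.9167) = 1.7078

Step 3 — r_{ij} = s_{ij} / (s_i · s_j):
  r[X,X] = 1 (diagonal).
  r[X,Y] = 4.25 / (1.893 · 3.304) = 4.25 / 6.2544 = 0.6795
  r[X,Z] = -2.5833 / (1.893 · 1.7078) = -2.5833 / 3.2329 = -0.7991
  r[Y,Y] = 1 (diagonal).
  r[Y,Z] = -0.5833 / (3.304 · 1.7078) = -0.5833 / 5.6427 = -0.1034
  r[Z,Z] = 1 (diagonal).

R is symmetric with unit diagonal. Assembling:

R = [[1, 0.6795, -0.7991],
 [0.6795, 1, -0.1034],
 [-0.7991, -0.1034, 1]]
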